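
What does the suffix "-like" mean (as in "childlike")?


Suffix: -like
Example: childlike = child + -like
Meaning = resembling


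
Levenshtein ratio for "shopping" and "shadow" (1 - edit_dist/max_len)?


Word 1: "shopping" (length 8)
Word 2: "shadow" (length 6)
One optimal edit sequence:
  1. keep 's'
  2. keep 'h'
  3. delete 'o'  (+1)
  4. delete 'p'  (+1)
  5. substitute 'p' -> 'a'  (+1)
  6. substitute 'i' -> 'd'  (+1)
  7. substitute 'n' -> 'o'  (+1)
  8. substitute 'g' -> 'w'  (+1)
Edit distance = 6
Max length = max(8, 6) = 8
Similarity = 1 - 6/8
= 0.2500


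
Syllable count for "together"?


Word: "together"
Syllable breakdown: to / geth / er
Counting: 3 parts
= 3 syllables


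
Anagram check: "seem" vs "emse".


Word 1: "seem" → sorted: eems
Word 2: "emse" → sorted: eems
Same letters? eems == eems
Anagram = Yes


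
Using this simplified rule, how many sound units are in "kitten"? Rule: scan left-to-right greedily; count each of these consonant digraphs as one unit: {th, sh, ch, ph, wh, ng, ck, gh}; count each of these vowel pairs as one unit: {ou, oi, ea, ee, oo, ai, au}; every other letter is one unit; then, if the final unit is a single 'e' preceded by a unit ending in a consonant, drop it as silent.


Word: "kitten" (6 letters)
Left-to-right scan:
  (1) 'k' (letter)
  (2) 'i' (letter)
  (3) 't' (letter)
  (4) 't' (letter)
  (5) 'e' (letter)
  (6) 'n' (letter)
Units from scan: 6
Sound units = 6 units


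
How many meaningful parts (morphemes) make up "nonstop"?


Word: "nonstop"
Morphemes: non- | stop
Each morpheme carries meaning
= 2 morphemes


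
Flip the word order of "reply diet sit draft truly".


Original: "reply diet sit draft truly"
Words (1..n): reply | diet | sit | draft | truly
Reversed (n..1): truly | draft | sit | diet | reply
Result = "truly draft sit diet reply"


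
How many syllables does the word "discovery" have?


Word: "discovery"
Syllable breakdown: dis · cov · er · y
Counting: 4 parts
= 4 syllables


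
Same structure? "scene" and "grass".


Pattern of "scene": [0, 1, 2, 3, 2]
Pattern of "grass": [0, 1, 2, 3, 3]
Patterns do not match
Same pattern = No


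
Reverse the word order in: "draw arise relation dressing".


Original: "draw arise relation dressing"
Words (1..n): draw | arise | relation | dressing
Reversed (n..1): dressing | relation | arise | draw
Result = "dressing relation arise draw"


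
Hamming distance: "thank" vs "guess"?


Comparing character by character (same length = 5):
  Pos 0: 't' vs 'g' !=
  Pos 1: 'h' vs 'u' !=
  Pos 2: 'a' vs 'e' !=
  Pos 3: 'n' vs 's' !=
  Pos 4: 'k' vs 's' !=
Hamming distance = 5


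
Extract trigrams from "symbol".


Word: "symbol" (length 6)
Number of trigrams = 6 - 3 + 1 = 4
  Position 0: "sym"
  Position 1: "ymb"
  Position 2: "mbo"
  Position 3: "bol"
Trigrams = "sym", "ymb", "mbo", "bol"


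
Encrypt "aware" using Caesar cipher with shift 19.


Word: "aware"
Shift: 19
Each letter → (letter + shift) mod 26:
  'a' (0) + 19 = 19 → 't'
  'w' (22) + 19 = 15 → 'p'
  'a' (0) + 19 = 19 → 't'
  'r' (17) + 19 = 10 → 'k'
  'e' (4) + 19 = 23 → 'x'
Result = "tptkx"


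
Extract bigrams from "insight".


Word: "insight" (length 7)
Number of bigrams = 7 - 2 + 1 = 6
  Position 0: "in"
  Position 1: "ns"
  Position 2: "si"
  Position 3: "ig"
  Position 4: "gh"
  Position 5: "ht"
Bigrams = "in", "ns", "si", "ig", "gh", "ht"


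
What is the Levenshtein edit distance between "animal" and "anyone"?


Word 1: "animal" (length 6)
Word 2: "anyone" (length 6)
One optimal edit sequence (insert/delete/substitute each cost 1):
  1. keep 'a'
  2. keep 'n'
  3. substitute 'i' -> 'y'  (+1)
  4. substitute 'm' -> 'o'  (+1)
  5. substitute 'a' -> 'n'  (+1)
  6. substitute 'l' -> 'e'  (+1)
Total edit operations: 4
Edit distance = 4


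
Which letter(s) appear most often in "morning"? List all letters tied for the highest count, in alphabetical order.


Word: "morning"
Letter counts:
  'g': 1
  'i': 1
  'm': 1
  'n': 2
  'o': 1
  'r': 1
Maximum count = 2
Most frequent = 'n' (2 times each)


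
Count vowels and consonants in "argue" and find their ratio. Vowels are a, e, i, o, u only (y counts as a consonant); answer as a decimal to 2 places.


Word: "argue"
Vowels (a,e,i,o,u): 3
Consonants: 2
Ratio = 3/2
= 1.50


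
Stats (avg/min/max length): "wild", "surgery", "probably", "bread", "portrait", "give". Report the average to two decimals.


Lengths: "wild"=4, "surgery"=7, "probably"=8, "bread"=5, "portrait"=8, "give"=4
Sum = 36, Count = 6
Average = 36/6 = 6.00
= avg=6.00, min=4, max=8


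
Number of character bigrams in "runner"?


Word: "runner" (length 6)
Number of 2-grams = length - 2 + 1 = 6 - 2 + 1
= 5


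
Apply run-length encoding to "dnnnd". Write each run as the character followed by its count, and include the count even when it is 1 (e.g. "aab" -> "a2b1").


String: "dnnnd"
Scanning for consecutive runs:
  'd' x 1
  'n' x 3
  'd' x 1
RLE = "d1n3d1"


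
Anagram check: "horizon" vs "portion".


Word 1: "horizon" → sorted: hinoorz
Word 2: "portion" → sorted: inooprt
Same letters? hinoorz != inooprt
Anagram = No


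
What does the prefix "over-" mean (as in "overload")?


Prefix: over-
As in: overload -> over- + load
Meaning = excessive


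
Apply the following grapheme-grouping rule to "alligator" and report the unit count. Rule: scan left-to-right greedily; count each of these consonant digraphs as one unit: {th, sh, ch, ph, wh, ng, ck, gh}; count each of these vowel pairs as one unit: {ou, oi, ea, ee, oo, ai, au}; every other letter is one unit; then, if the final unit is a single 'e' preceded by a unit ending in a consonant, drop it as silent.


Word: "alligator" (9 letters)
Left-to-right scan:
  1. 'a' (letter)
  2. 'l' (letter)
  3. 'l' (letter)
  4. 'i' (letter)
  5. 'g' (letter)
  6. 'a' (letter)
  7. 't' (letter)
  8. 'o' (letter)
  9. 'r' (letter)
Units from scan: 9
Sound units = 9 units


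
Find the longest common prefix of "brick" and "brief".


Word 1: "brick"
Word 2: "brief"
Comparing from start:
  Pos 0: 'b' == 'b'
  Pos 1: 'r' == 'r'
  Pos 2: 'i' == 'i'
  Pos 3: 'c' != 'e' (stop)
LCP = "bri" (length 3)


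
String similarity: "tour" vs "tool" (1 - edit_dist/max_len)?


Word 1: "tour" (length 4)
Word 2: "tool" (length 4)
One optimal edit sequence:
  1. keep 't'
  2. keep 'o'
  3. substitute 'u' -> 'o'  (+1)
  4. substitute 'r' -> 'l'  (+1)
Edit distance = 2
Max length = max(4, 4) = 4
Similarity = 1 - 2/4
= 0.5000


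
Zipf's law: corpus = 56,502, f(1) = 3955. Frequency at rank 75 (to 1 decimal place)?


Zipf's law: f(r) = f(1) / r
f(1) = 3955
f(75) = 3955 / 75
= 52.7 occurrences


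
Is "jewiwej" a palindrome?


Word: "jewiwej"
Reversed: "jewiwej"
Forward == Backward? jewiwej == jewiwej
Palindrome = Yes


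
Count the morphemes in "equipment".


Word: "equipment"
Morphemes: equip | -ment
Each morpheme carries meaning
= 2 morphemes


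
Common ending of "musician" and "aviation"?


Word 1: "musician"
Word 2: "aviation"
Comparing from end:
  Pos -1: 'n' == 'n'
  Pos -2: 'a' != 'o' (stop)
LCS = "n" (length 1)


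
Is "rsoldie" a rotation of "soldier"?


Word: "soldier", Candidate: "rsoldie"
Method: check if candidate is substring of word+word
"soldiersoldier" contains "rsoldie"? Yes
Is rotation = Yes


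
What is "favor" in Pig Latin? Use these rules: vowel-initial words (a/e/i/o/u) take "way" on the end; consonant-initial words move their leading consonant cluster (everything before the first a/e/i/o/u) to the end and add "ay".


Word: "favor"
Starts with consonant(s) → move to end, add 'ay'
Consonant cluster: "f"
Pig Latin = "avorfay"


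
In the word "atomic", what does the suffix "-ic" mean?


Suffix: -ic
Example: atomic (atom + -ic)
Meaning = relating to


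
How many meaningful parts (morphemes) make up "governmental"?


Word: "governmental"
Morphemes: govern | -ment | -al
Each morpheme carries meaning
= 3 morphemes


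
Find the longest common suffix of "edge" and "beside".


Word 1: "edge"
Word 2: "beside"
Comparing from end:
  Pos -1: 'e' == 'e'
  Pos -2: 'g' != 'd' (stop)
LCS = "e" (length 1)


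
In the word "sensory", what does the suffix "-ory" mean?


Suffix: -ory
Example: sensory = sense + -ory, with a spelling change
Meaning = relating to / place for


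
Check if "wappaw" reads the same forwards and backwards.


Word: "wappaw"
Reversed: "wappaw"
Forward == Backward? wappaw == wappaw
Palindrome = Yes


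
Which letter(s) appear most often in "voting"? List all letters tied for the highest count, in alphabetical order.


Word: "voting"
Letter counts:
  'g': 1
  'i': 1
  'n': 1
  'o': 1
  't': 1
  'v': 1
Maximum count = 1
Most frequent = 'g', 'i', 'n', 'o', 't', 'v' (1 time each)


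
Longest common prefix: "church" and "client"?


Word 1: "church"
Word 2: "client"
Comparing from start:
  Pos 0: 'c' == 'c'
  Pos 1: 'h' != 'l' (stop)
LCP = "c" (length 1)


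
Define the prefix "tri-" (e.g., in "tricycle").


Prefix: tri-
Example: tricycle = tri- + cycle
Meaning = three


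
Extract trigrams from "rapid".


Word: "rapid" (length 5)
Number of trigrams = 5 - 3 + 1 = 3
  Position 0: "rap"
  Position 1: "api"
  Position 2: "pid"
Trigrams = "rap", "api", "pid"


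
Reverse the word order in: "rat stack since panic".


Original: "rat stack since panic"
Words (1..n): rat | stack | since | panic
Reversed (n..1): panic | since | stack | rat
Result = "panic since stack rat"


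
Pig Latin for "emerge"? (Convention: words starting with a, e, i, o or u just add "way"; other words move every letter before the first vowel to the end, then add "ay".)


Word: "emerge"
Starts with vowel → add 'way'
Pig Latin = "emergeway"


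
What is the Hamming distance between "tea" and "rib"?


Comparing character by character (same length = 3):
  Pos 0: 't' vs 'r' !=
  Pos 1: 'e' vs 'i' !=
  Pos 2: 'a' vs 'b' !=
Hamming distance = 3


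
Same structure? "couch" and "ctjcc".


Pattern of "couch": [0, 1, 2, 0, 3]
Pattern of "ctjcc": [0, 1, 2, 0, 0]
Patterns do not match
Same pattern = No


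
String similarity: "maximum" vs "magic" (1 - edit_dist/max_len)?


Word 1: "maximum" (length 7)
Word 2: "magic" (length 5)
One optimal edit sequence:
  1. keep 'm'
  2. keep 'a'
  3. substitute 'x' -> 'g'  (+1)
  4. keep 'i'
  5. delete 'm'  (+1)
  6. delete 'u'  (+1)
  7. substitute 'm' -> 'c'  (+1)
Edit distance = 4
Max length = max(7, 5) = 7
Similarity = 1 - 4/7
= 0.4286


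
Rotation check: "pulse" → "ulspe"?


Word: "pulse", Candidate: "ulspe"
Method: check if candidate is substring of word+word
"pulsepulse" contains "ulspe"? No
Is rotation = No


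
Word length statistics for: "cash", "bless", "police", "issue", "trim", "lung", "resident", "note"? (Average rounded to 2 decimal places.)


Lengths: "cash"=4, "bless"=5, "police"=6, "issue"=5, "trim"=4, "lung"=4, "resident"=8, "note"=4
Sum = 40, Count = 8
Average = 40/8 = 5.00
= avg=5.00, min=4, max=8


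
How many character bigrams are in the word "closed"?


Word: "closed" (length 6)
Number of 2-grams = length - 2 + 1 = 6 - 2 + 1
= 5


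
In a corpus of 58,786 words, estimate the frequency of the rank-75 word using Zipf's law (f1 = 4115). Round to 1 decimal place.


Zipf's law: f(r) = f(1) / r
f(1) = 4115
f(75) = 4115 / 75
= 54.9 occurrences


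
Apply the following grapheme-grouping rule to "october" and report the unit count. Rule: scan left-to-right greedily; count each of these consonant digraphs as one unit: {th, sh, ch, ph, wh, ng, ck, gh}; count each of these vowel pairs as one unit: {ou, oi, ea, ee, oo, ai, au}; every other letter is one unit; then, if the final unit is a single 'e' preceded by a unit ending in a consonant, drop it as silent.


Word: "october" (7 letters)
Left-to-right scan:
  (1) 'o' (letter)
  (2) 'c' (letter)
  (3) 't' (letter)
  (4) 'o' (letter)
  (5) 'b' (letter)
  (6) 'e' (letter)
  (7) 'r' (letter)
Units from scan: 7
Sound units = 7 units


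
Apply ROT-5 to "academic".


Word: "academic"
Shift: 5
Each letter → (letter + shift) mod 26:
  'a' (0) + 5 = 5 → 'f'
  'c' (2) + 5 = 7 → 'h'
  'a' (0) + 5 = 5 → 'f'
  'd' (3) + 5 = 8 → 'i'
  'e' (4) + 5 = 9 → 'j'
  'm' (12) + 5 = 17 → 'r'
  'i' (8) + 5 = 13 → 'n'
  'c' (2) + 5 = 7 → 'h'
Result = "fhfijrnh"


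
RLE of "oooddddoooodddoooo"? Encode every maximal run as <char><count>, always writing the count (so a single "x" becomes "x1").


String: "oooddddoooodddoooo"
Scanning for consecutive runs:
  'o' x 3
  'd' x 4
  'o' x 4
  'd' x 3
  'o' x 4
RLE = "o3d4o4d3o4"


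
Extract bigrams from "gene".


Word: "gene" (length 4)
Number of bigrams = 4 - 2 + 1 = 3
  Position 0: "ge"
  Position 1: "en"
  Position 2: "ne"
Bigrams = "ge", "en", "ne"


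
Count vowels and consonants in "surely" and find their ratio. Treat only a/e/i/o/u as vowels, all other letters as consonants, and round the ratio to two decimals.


Word: "surely"
Vowels (a,e,i,o,u): 2
Consonants: 4
Ratio = 2/4
= 0.50


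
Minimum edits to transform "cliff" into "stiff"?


Word 1: "cliff" (length 5)
Word 2: "stiff" (length 5)
One optimal edit sequence (insert/delete/substitute each cost 1):
  1. substitute 'c' -> 's'  (+1)
  2. substitute 'l' -> 't'  (+1)
  3. keep 'i'
  4. keep 'f'
  5. keep 'f'
Total edit operations: 2
Edit distance = 2


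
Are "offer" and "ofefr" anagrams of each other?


Word 1: "offer" → sorted: effor
Word 2: "ofefr" → sorted: effor
Same letters? effor == effor
Anagram = Yes


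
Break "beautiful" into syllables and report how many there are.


Word: "beautiful"
Syllable breakdown: beau | ti | ful
Counting: 3 parts
= 3 syllables


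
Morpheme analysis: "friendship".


Word: "friendship"
Morphemes: friend + -ship
Each morpheme carries meaning
= 2 morphemes


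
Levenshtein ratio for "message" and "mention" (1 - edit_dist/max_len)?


Word 1: "message" (length 7)
Word 2: "mention" (length 7)
One optimal edit sequence:
  1. keep 'm'
  2. keep 'e'
  3. substitute 's' -> 'n'  (+1)
  4. substitute 's' -> 't'  (+1)
  5. substitute 'a' -> 'i'  (+1)
  6. substitute 'g' -> 'o'  (+1)
  7. substitute 'e' -> 'n'  (+1)
Edit distance = 5
Max length = max(7, 7) = 7
Similarity = 1 - 5/7
= 0.2857


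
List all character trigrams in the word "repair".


Word: "repair" (length 6)
Number of trigrams = 6 - 3 + 1 = 4
  Position 0: "rep"
  Position 1: "epa"
  Position 2: "pai"
  Position 3: "air"
Trigrams = "rep", "epa", "pai", "air"


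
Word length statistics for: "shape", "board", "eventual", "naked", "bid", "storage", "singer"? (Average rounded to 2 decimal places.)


Lengths: "shape"=5, "board"=5, "eventual"=8, "naked"=5, "bid"=3, "storage"=7, "singer"=6
Sum = 39, Count = 7
Average = 39/7 = 5.57
= avg=5.57, min=3, max=8


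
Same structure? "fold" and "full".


Pattern of "fold": [0, 1, 2, 3]
Pattern of "full": [0, 1, 2, 2]
Patterns do not match
Same pattern = No


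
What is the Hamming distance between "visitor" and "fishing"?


Comparing character by character (same length = 7):
  Pos 0: 'v' vs 'f' !=
  Pos 1: 'i' vs 'i' =
  Pos 2: 's' vs 's' =
  Pos 3: 'i' vs 'h' !=
  Pos 4: 't' vs 'i' !=
  Pos 5: 'o' vs 'n' !=
  Pos 6: 'r' vs 'g' !=
Hamming distance = 5


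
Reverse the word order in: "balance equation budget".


Original: "balance equation budget"
Words (1..n): balance | equation | budget
Reversed (n..1): budget | equation | balance
Result = "budget equation balance"


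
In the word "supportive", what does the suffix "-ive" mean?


Suffix: -ive
Example: supportive (support + -ive)
Meaning = tending to


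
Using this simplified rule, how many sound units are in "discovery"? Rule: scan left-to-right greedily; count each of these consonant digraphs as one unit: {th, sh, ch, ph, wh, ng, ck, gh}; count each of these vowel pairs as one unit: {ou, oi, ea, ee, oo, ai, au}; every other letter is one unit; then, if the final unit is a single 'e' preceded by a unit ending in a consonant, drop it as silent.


Word: "discovery" (9 letters)
Left-to-right scan:
  [1] 'd' (letter)
  [2] 'i' (letter)
  [3] 's' (letter)
  [4] 'c' (letter)
  [5] 'o' (letter)
  [6] 'v' (letter)
  [7] 'e' (letter)
  [8] 'r' (letter)
  [9] 'y' (letter)
Units from scan: 9
Sound units = 9 units


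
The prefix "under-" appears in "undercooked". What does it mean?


Prefix: under-
As in: undercooked -> under- + cooked
Meaning = insufficient


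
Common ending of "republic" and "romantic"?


Word 1: "republic"
Word 2: "romantic"
Comparing from end:
  Pos -1: 'c' == 'c'
  Pos -2: 'i' == 'i'
  Pos -3: 'l' != 't' (stop)
LCS = "ic" (length 2)


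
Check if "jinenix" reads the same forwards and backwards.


Word: "jinenix"
Reversed: "xinenij"
Forward == Backward? jinenix != xinenij
Palindrome = No


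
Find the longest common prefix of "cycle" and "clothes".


Word 1: "cycle"
Word 2: "clothes"
Comparing from start:
  Pos 0: 'c' == 'c'
  Pos 1: 'y' != 'l' (stop)
LCP = "c" (length 1)


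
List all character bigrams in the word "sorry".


Word: "sorry" (length 5)
Number of bigrams = 5 - 2 + 1 = 4
  Position 0: "so"
  Position 1: "or"
  Position 2: "rr"
  Position 3: "ry"
Bigrams = "so", "or", "rr", "ry"


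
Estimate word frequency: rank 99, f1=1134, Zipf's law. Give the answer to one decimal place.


Zipf's law: f(r) = f(1) / r
f(1) = 1134
f(99) = 1134 / 99
= 11.5 occurrences


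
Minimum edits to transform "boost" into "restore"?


Word 1: "boost" (length 5)
Word 2: "restore" (length 7)
One optimal edit sequence (insert/delete/substitute each cost 1):
  1. insert 'r'  (+1)
  2. insert 'e'  (+1)
  3. substitute 'b' -> 's'  (+1)
  4. substitute 'o' -> 't'  (+1)
  5. keep 'o'
  6. substitute 's' -> 'r'  (+1)
  7. substitute 't' -> 'e'  (+1)
Total edit operations: 6
Edit distance = 6


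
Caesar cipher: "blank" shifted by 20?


Word: "blank"
Shift: 20
Each letter → (letter + shift) mod 26:
  'b' (1) + 20 = 21 → 'v'
  'l' (11) + 20 = 5 → 'f'
  'a' (0) + 20 = 20 → 'u'
  'n' (13) + 20 = 7 → 'h'
  'k' (10) + 20 = 4 → 'e'
Result = "vfuhe"


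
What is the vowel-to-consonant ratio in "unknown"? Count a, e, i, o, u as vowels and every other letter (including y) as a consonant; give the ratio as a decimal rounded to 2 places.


Word: "unknown"
Vowels (a,e,i,o,u): 2
Consonants: 5
Ratio = 2/5
= 0.40


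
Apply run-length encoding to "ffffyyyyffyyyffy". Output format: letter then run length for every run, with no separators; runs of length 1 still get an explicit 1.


String: "ffffyyyyffyyyffy"
Scanning for consecutive runs:
  'f' x 4
  'y' x 4
  'f' x 2
  'y' x 3
  'f' x 2
  'y' x 1
RLE = "f4y4f2y3f2y1"


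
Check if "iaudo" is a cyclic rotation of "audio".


Word: "audio", Candidate: "iaudo"
Method: check if candidate is substring of word+word
"audioaudio" contains "iaudo"? No
Is rotation = No


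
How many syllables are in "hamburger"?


Word: "hamburger"
Syllable breakdown: ham | bur | ger
Counting: 3 parts
= 3 syllables


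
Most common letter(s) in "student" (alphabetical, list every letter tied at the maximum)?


Word: "student"
Letter counts:
  'd': 1
  'e': 1
  'n': 1
  's': 1
  't': 2
  'u': 1
Maximum count = 2
Most frequent = 't' (2 times each)


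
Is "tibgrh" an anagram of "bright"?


Word 1: "bright" → sorted: bghirt
Word 2: "tibgrh" → sorted: bghirt
Same letters? bghirt == bghirt
Anagram = Yes


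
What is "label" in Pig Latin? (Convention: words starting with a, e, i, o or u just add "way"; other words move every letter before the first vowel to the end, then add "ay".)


Word: "label"
Starts with consonant(s) → move to end, add 'ay'
Consonant cluster: "l"
Pig Latin = "abellay"


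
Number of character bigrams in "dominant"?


Word: "dominant" (length 8)
Number of 2-grams = length - 2 + 1 = 8 - 2 + 1
= 7


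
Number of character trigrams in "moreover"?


Word: "moreover" (length 8)
Number of 3-grams = length - 3 + 1 = 8 - 3 + 1
= 6


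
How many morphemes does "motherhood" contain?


Word: "motherhood"
Morphemes: mother / -hood
Each morpheme carries meaning
= 2 morphemes


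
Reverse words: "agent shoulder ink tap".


Original: "agent shoulder ink tap"
Words (1..n): agent | shoulder | ink | tap
Reversed (n..1): tap | ink | shoulder | agent
Result = "tap ink shoulder agent"


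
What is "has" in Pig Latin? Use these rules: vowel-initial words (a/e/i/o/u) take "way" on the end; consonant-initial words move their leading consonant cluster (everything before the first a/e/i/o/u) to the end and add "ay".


Word: "has"
Starts with consonant(s) → move to end, add 'ay'
Consonant cluster: "h"
Pig Latin = "ashay"


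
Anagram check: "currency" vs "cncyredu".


Word 1: "currency" → sorted: ccenrruy
Word 2: "cncyredu" → sorted: ccdenruy
Same letters? ccenrruy != ccdenruy
Anagram = No


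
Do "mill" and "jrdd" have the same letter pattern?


Pattern of "mill": [0, 1, 2, 2]
Pattern of "jrdd": [0, 1, 2, 2]
Patterns match
Same pattern = Yes


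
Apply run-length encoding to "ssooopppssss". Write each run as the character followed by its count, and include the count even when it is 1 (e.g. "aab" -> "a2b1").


String: "ssooopppssss"
Scanning for consecutive runs:
  's' x 2
  'o' x 3
  'p' x 3
  's' x 4
RLE = "s2o3p3s4"


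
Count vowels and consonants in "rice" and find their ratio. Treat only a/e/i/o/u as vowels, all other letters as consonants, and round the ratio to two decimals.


Word: "rice"
Vowels (a,e,i,o,u): 2
Consonants: 2
Ratio = 2/2
= 1.00


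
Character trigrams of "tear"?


Word: "tear" (length 4)
Number of trigrams = 4 - 3 + 1 = 2
  Position 0: "tea"
  Position 1: "ear"
Trigrams = "tea", "ear"


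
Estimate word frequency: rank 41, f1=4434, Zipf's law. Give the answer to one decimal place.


Zipf's law: f(r) = f(1) / r
f(1) = 4434
f(41) = 4434 / 41
= 108.1 occurrences


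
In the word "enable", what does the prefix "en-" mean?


Prefix: en-
As in: enable -> en- + able
Meaning = cause to / put into


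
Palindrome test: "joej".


Word: "joej"
Reversed: "jeoj"
Forward == Backward? joej != jeoj
Palindrome = No


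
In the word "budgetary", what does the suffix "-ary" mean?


Suffix: -ary
As in: budgetary -> budget + -ary
Meaning = relating to


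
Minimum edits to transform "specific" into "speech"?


Word 1: "specific" (length 8)
Word 2: "speech" (length 6)
One optimal edit sequence (insert/delete/substitute each cost 1):
  1. keep 's'
  2. keep 'p'
  3. keep 'e'
  4. delete 'c'  (+1)
  5. delete 'i'  (+1)
  6. substitute 'f' -> 'e'  (+1)
  7. substitute 'i' -> 'c'  (+1)
  8. substitute 'c' -> 'h'  (+1)
Total edit operations: 5
Edit distance = 5


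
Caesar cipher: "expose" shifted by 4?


Word: "expose"
Shift: 4
Each letter → (letter + shift) mod 26:
  'e' (4) + 4 = 8 → 'i'
  'x' (23) + 4 = 1 → 'b'
  'p' (15) + 4 = 19 → 't'
  'o' (14) + 4 = 18 → 's'
  's' (18) + 4 = 22 → 'w'
  'e' (4) + 4 = 8 → 'i'
Result = "ibtswi"


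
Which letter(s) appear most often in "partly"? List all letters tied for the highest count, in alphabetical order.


Word: "partly"
Letter counts:
  'a': 1
  'l': 1
  'p': 1
  'r': 1
  't': 1
  'y': 1
Maximum count = 1
Most frequent = 'a', 'l', 'p', 'r', 't', 'y' (1 time each)


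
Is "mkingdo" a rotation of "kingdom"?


Word: "kingdom", Candidate: "mkingdo"
Method: check if candidate is substring of word+word
"kingdomkingdom" contains "mkingdo"? Yes
Is rotation = Yes


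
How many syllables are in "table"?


Word: "table"
Syllable breakdown: ta | ble
Counting: 2 parts
= 2 syllables


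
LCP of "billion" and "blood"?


Word 1: "billion"
Word 2: "blood"
Comparing from start:
  Pos 0: 'b' == 'b'
  Pos 1: 'i' != 'l' (stop)
LCP = "b" (length 1)


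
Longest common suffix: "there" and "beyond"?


Word 1: "there"
Word 2: "beyond"
Comparing from end:
  Pos -1: 'e' != 'd' (stop)
LCS = "" (length 0)


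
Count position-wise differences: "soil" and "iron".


Comparing character by character (same length = 4):
  Pos 0: 's' vs 'i' !=
  Pos 1: 'o' vs 'r' !=
  Pos 2: 'i' vs 'o' !=
  Pos 3: 'l' vs 'n' !=
Hamming distance = 4


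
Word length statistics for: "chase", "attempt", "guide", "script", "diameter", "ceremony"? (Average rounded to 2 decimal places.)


Lengths: "chase"=5, "attempt"=7, "guide"=5, "script"=6, "diameter"=8, "ceremony"=8
Sum = 39, Count = 6
Average = 39/6 = 6.50
= avg=6.50, min=5, max=8


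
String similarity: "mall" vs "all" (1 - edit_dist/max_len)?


Word 1: "mall" (length 4)
Word 2: "all" (length 3)
One optimal edit sequence:
  1. delete 'm'  (+1)
  2. keep 'a'
  3. keep 'l'
  4. keep 'l'
Edit distance = 1
Max length = max(4, 3) = 4
Similarity = 1 - 1/4
= 0.7500


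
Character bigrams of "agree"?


Word: "agree" (length 5)
Number of bigrams = 5 - 2 + 1 = 4
  Position 0: "ag"
  Position 1: "gr"
  Position 2: "re"
  Position 3: "ee"
Bigrams = "ag", "gr", "re", "ee"


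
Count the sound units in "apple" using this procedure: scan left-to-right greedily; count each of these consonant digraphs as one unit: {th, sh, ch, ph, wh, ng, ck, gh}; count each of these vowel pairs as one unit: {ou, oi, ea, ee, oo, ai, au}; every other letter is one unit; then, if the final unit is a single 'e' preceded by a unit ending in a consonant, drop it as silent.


Word: "apple" (5 letters)
Left-to-right scan:
  (1) 'a' (letter)
  (2) 'p' (letter)
  (3) 'p' (letter)
  (4) 'l' (letter)
  (5) 'e' (letter)
Units from scan: 5
Final unit is 'e' after a consonant -> drop as silent (-1)
Sound units = 4 units


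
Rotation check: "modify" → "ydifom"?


Word: "modify", Candidate: "ydifom"
Method: check if candidate is substring of word+word
"modifymodify" contains "ydifom"? No
Is rotation = No


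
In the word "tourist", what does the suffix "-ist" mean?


Suffix: -ist
Example: tourist = tour + -ist
Meaning = one who practices


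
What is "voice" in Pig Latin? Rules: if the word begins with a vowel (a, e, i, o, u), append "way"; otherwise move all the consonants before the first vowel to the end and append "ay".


Word: "voice"
Starts with consonant(s) → move to end, add 'ay'
Consonant cluster: "v"
Pig Latin = "oicevay"


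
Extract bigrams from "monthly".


Word: "monthly" (length 7)
Number of bigrams = 7 - 2 + 1 = 6
  Position 0: "mo"
  Position 1: "on"
  Position 2: "nt"
  Position 3: "th"
  Position 4: "hl"
  Position 5: "ly"
Bigrams = "mo", "on", "nt", "th", "hl", "ly"


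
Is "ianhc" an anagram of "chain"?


Word 1: "chain" → sorted: achin
Word 2: "ianhc" → sorted: achin
Same letters? achin == achin
Anagram = Yes


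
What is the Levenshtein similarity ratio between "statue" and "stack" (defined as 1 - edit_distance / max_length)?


Word 1: "statue" (length 6)
Word 2: "stack" (length 5)
One optimal edit sequence:
  1. keep 's'
  2. keep 't'
  3. keep 'a'
  4. delete 't'  (+1)
  5. substitute 'u' -> 'c'  (+1)
  6. substitute 'e' -> 'k'  (+1)
Edit distance = 3
Max length = max(6, 5) = 6
Similarity = 1 - 3/6
= 0.5000


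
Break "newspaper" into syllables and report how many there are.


Word: "newspaper"
Syllable breakdown: news | pa | per
Counting: 3 parts
= 3 syllables


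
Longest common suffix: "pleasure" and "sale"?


Word 1: "pleasure"
Word 2: "sale"
Comparing from end:
  Pos -1: 'e' == 'e'
  Pos -2: 'r' != 'l' (stop)
LCS = "e" (length 1)


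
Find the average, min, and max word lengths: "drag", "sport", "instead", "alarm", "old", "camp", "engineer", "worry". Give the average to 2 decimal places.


Lengths: "drag"=4, "sport"=5, "instead"=7, "alarm"=5, "old"=3, "camp"=4, "engineer"=8, "worry"=5
Sum = 41, Count = 8
Average = 41/8 = 5.13
= avg=5.13, min=3, max=8


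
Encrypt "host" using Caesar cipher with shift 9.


Word: "host"
Shift: 9
Each letter → (letter + shift) mod 26:
  'h' (7) + 9 = 16 → 'q'
  'o' (14) + 9 = 23 → 'x'
  's' (18) + 9 = 1 → 'b'
  't' (19) + 9 = 2 → 'c'
Result = "qxbc"


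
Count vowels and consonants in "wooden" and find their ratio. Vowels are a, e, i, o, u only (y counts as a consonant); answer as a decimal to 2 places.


Word: "wooden"
Vowels (a,e,i,o,u): 3
Consonants: 3
Ratio = 3/3
= 1.00


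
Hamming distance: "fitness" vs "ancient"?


Comparing character by character (same length = 7):
  Pos 0: 'f' vs 'a' !=
  Pos 1: 'i' vs 'n' !=
  Pos 2: 't' vs 'c' !=
  Pos 3: 'n' vs 'i' !=
  Pos 4: 'e' vs 'e' =
  Pos 5: 's' vs 'n' !=
  Pos 6: 's' vs 't' !=
Hamming distance = 6


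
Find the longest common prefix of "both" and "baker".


Word 1: "both"
Word 2: "baker"
Comparing from start:
  Pos 0: 'b' == 'b'
  Pos 1: 'o' != 'a' (stop)
LCP = "b" (length 1)


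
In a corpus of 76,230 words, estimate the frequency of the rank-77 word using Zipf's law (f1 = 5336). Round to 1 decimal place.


Zipf's law: f(r) = f(1) / r
f(1) = 5336
f(77) = 5336 / 77
= 69.3 occurrences


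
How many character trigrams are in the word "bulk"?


Word: "bulk" (length 4)
Number of 3-grams = length - 3 + 1 = 4 - 3 + 1
= 2


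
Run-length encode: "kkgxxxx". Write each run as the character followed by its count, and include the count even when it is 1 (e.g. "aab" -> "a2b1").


String: "kkgxxxx"
Scanning for consecutive runs:
  'k' x 2
  'g' x 1
  'x' x 4
RLE = "k2g1x4"


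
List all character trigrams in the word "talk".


Word: "talk" (length 4)
Number of trigrams = 4 - 3 + 1 = 2
  Position 0: "tal"
  Position 1: "alk"
Trigrams = "tal", "alk"


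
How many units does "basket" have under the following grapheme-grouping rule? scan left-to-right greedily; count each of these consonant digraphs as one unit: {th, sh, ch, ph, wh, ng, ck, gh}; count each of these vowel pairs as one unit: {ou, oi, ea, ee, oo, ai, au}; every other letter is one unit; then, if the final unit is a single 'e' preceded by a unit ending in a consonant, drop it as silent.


Word: "basket" (6 letters)
Left-to-right scan:
  1. 'b' (letter)
  2. 'a' (letter)
  3. 's' (letter)
  4. 'k' (letter)
  5. 'e' (letter)
  6. 't' (letter)
Units from scan: 6
Sound units = 6 units


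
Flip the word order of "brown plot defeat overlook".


Original: "brown plot defeat overlook"
Words (1..n): brown | plot | defeat | overlook
Reversed (n..1): overlook | defeat | plot | brown
Result = "overlook defeat plot brown"


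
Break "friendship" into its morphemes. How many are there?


Word: "friendship"
Morphemes: friend / -ship
Each morpheme carries meaning
= 2 morphemes


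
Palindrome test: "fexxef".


Word: "fexxef"
Reversed: "fexxef"
Forward == Backward? fexxef == fexxef
Palindrome = Yes


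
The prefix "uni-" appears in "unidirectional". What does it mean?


Prefix: uni-
Example: unidirectional (uni- + directional)
Meaning = one


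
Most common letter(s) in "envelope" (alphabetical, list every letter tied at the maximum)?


Word: "envelope"
Letter counts:
  'e': 3
  'l': 1
  'n': 1
  'o': 1
  'p': 1
  'v': 1
Maximum count = 3
Most frequent = 'e' (3 times each)


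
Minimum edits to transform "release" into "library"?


Word 1: "release" (length 7)
Word 2: "library" (length 7)
One optimal edit sequence (insert/delete/substitute each cost 1):
  1. substitute 'r' -> 'l'  (+1)
  2. substitute 'e' -> 'i'  (+1)
  3. substitute 'l' -> 'b'  (+1)
  4. substitute 'e' -> 'r'  (+1)
  5. keep 'a'
  6. substitute 's' -> 'r'  (+1)
  7. substitute 'e' -> 'y'  (+1)
Total edit operations: 6
Edit distance = 6


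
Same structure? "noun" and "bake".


Pattern of "noun": [0, 1, 2, 0]
Pattern of "bake": [0, 1, 2, 3]
Patterns do not match
Same pattern = No


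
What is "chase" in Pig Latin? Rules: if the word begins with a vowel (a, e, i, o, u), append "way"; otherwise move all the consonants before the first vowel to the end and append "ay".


Word: "chase"
Starts with consonant(s) → move to end, add 'ay'
Consonant cluster: "ch"
Pig Latin = "asechay"


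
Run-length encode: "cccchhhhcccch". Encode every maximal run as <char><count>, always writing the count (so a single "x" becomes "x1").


String: "cccchhhhcccch"
Scanning for consecutive runs:
  'c' x 4
  'h' x 4
  'c' x 4
  'h' x 1
RLE = "c4h4c4h1"


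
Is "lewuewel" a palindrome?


Word: "lewuewel"
Reversed: "leweuwel"
Forward == Backward? lewuewel != leweuwel
Palindrome = No


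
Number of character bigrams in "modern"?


Word: "modern" (length 6)
Number of 2-grams = length - 2 + 1 = 6 - 2 + 1
= 5


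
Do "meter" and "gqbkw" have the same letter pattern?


Pattern of "meter": [0, 1, 2, 1, 3]
Pattern of "gqbkw": [0, 1, 2, 3, 4]
Patterns do not match
Same pattern = No


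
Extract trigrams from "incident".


Word: "incident" (length 8)
Number of trigrams = 8 - 3 + 1 = 6
  Position 0: "inc"
  Position 1: "nci"
  Position 2: "cid"
  Position 3: "ide"
  Position 4: "den"
  Position 5: "ent"
Trigrams = "inc", "nci", "cid", "ide", "den", "ent"


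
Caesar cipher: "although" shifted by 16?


Word: "although"
Shift: 16
Each letter → (letter + shift) mod 26:
  'a' (0) + 16 = 16 → 'q'
  'l' (11) + 16 = 1 → 'b'
  't' (19) + 16 = 9 → 'j'
  'h' (7) + 16 = 23 → 'x'
  'o' (14) + 16 = 4 → 'e'
  'u' (20) + 16 = 10 → 'k'
  'g' (6) + 16 = 22 → 'w'
  'h' (7) + 16 = 23 → 'x'
Result = "qbjxekwx"


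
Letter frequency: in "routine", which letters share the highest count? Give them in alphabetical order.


Word: "routine"
Letter counts:
  'e': 1
  'i': 1
  'n': 1
  'o': 1
  'r': 1
  't': 1
  'u': 1
Maximum count = 1
Most frequent = 'e', 'i', 'n', 'o', 'r', 't', 'u' (1 time each)


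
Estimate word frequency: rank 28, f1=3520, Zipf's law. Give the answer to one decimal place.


Zipf's law: f(r) = f(1) / r
f(1) = 3520
f(28) = 3520 / 28
= 125.7 occurrences


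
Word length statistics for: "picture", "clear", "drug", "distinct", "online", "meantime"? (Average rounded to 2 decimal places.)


Lengths: "picture"=7, "clear"=5, "drug"=4, "distinct"=8, "online"=6, "meantime"=8
Sum = 38, Count = 6
Average = 38/6 = 6.33
= avg=6.33, min=4, max=8


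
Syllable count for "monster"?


Word: "monster"
Syllable breakdown: mon · ster
Counting: 2 parts
= 2 syllables


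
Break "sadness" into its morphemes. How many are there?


Word: "sadness"
Morphemes: sad | -ness
Each morpheme carries meaning
= 2 morphemes


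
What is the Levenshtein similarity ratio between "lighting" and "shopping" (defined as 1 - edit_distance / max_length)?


Word 1: "lighting" (length 8)
Word 2: "shopping" (length 8)
One optimal edit sequence:
  1. substitute 'l' -> 's'  (+1)
  2. substitute 'i' -> 'h'  (+1)
  3. substitute 'g' -> 'o'  (+1)
  4. substitute 'h' -> 'p'  (+1)
  5. substitute 't' -> 'p'  (+1)
  6. keep 'i'
  7. keep 'n'
  8. keep 'g'
Edit distance = 5
Max length = max(8, 8) = 8
Similarity = 1 - 5/8
= 0.3750


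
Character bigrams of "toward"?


Word: "toward" (length 6)
Number of bigrams = 6 - 2 + 1 = 5
  Position 0: "to"
  Position 1: "ow"
  Position 2: "wa"
  Position 3: "ar"
  Position 4: "rd"
Bigrams = "to", "ow", "wa", "ar", "rd"


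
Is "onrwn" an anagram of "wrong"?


Word 1: "wrong" → sorted: gnorw
Word 2: "onrwn" → sorted: nnorw
Same letters? gnorw != nnorw
Anagram = No


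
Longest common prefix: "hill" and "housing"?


Word 1: "hill"
Word 2: "housing"
Comparing from start:
  Pos 0: 'h' == 'h'
  Pos 1: 'i' != 'o' (stop)
LCP = "h" (length 1)


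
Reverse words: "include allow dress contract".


Original: "include allow dress contract"
Words (1..n): include | allow | dress | contract
Reversed (n..1): contract | dress | allow | include
Result = "contract dress allow include"


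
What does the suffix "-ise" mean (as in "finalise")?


Suffix: -ise
As in: finalise -> final + -ise
Meaning = to make


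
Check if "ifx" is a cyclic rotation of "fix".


Word: "fix", Candidate: "ifx"
Method: check if candidate is substring of word+word
"fixfix" contains "ifx"? No
Is rotation = No


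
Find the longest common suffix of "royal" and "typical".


Word 1: "royal"
Word 2: "typical"
Comparing from end:
  Pos -1: 'l' == 'l'
  Pos -2: 'a' == 'a'
  Pos -3: 'y' != 'c' (stop)
LCS = "al" (length 2)


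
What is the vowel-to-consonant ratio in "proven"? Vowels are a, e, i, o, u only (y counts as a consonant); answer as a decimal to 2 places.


Word: "proven"
Vowels (a,e,i,o,u): 2
Consonants: 4
Ratio = 2/4
= 0.50


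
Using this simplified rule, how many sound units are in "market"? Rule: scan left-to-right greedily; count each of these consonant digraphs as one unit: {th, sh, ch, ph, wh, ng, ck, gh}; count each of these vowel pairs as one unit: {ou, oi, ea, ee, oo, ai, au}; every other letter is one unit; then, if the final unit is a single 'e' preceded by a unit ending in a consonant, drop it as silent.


Word: "market" (6 letters)
Left-to-right scan:
  [1] 'm' (letter)
  [2] 'a' (letter)
  [3] 'r' (letter)
  [4] 'k' (letter)
  [5] 'e' (letter)
  [6] 't' (letter)
Units from scan: 6
Sound units = 6 units


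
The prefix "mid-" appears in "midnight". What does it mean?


Prefix: mid-
Example: midnight (mid- + night)
Meaning = middle


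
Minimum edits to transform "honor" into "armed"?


Word 1: "honor" (length 5)
Word 2: "armed" (length 5)
One optimal edit sequence (insert/delete/substitute each cost 1):
  1. substitute 'h' -> 'a'  (+1)
  2. substitute 'o' -> 'r'  (+1)
  3. substitute 'n' -> 'm'  (+1)
  4. substitute 'o' -> 'e'  (+1)
  5. substitute 'r' -> 'd'  (+1)
Total edit operations: 5
Edit distance = 5


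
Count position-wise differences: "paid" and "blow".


Comparing character by character (same length = 4):
  Pos 0: 'p' vs 'b' !=
  Pos 1: 'a' vs 'l' !=
  Pos 2: 'i' vs 'o' !=
  Pos 3: 'd' vs 'w' !=
Hamming distance = 4


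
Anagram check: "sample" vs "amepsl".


Word 1: "sample" → sorted: aelmps
Word 2: "amepsl" → sorted: aelmps
Same letters? aelmps == aelmps
Anagram = Yes


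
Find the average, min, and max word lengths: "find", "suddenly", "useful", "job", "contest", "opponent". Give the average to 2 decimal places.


Lengths: "find"=4, "suddenly"=8, "useful"=6, "job"=3, "contest"=7, "opponent"=8
Sum = 36, Count = 6
Average = 36/6 = 6.00
= avg=6.00, min=3, max=8


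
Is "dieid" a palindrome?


Word: "dieid"
Reversed: "dieid"
Forward == Backward? dieid == dieid
Palindrome = Yes


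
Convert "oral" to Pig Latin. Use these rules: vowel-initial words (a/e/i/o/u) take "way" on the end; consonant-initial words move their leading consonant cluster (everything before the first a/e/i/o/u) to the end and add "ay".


Word: "oral"
Starts with vowel → add 'way'
Pig Latin = "oralway"


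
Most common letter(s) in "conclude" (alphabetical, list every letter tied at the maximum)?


Word: "conclude"
Letter counts:
  'c': 2
  'd': 1
  'e': 1
  'l': 1
  'n': 1
  'o': 1
  'u': 1
Maximum count = 2
Most frequent = 'c' (2 times each)


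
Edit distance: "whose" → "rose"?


Word 1: "whose" (length 5)
Word 2: "rose" (length 4)
One optimal edit sequence (insert/delete/substitute each cost 1):
  1. delete 'w'  (+1)
  2. substitute 'h' -> 'r'  (+1)
  3. keep 'o'
  4. keep 's'
  5. keep 'e'
Total edit operations: 2
Edit distance = 2


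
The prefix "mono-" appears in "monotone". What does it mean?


Prefix: mono-
Example: monotone (mono- + tone)
Meaning = one


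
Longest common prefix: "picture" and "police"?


Word 1: "picture"
Word 2: "police"
Comparing from start:
  Pos 0: 'p' == 'p'
  Pos 1: 'i' != 'o' (stop)
LCP = "p" (length 1)


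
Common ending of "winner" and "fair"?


Word 1: "winner"
Word 2: "fair"
Comparing from end:
  Pos -1: 'r' == 'r'
  Pos -2: 'e' != 'i' (stop)
LCS = "r" (length 1)
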